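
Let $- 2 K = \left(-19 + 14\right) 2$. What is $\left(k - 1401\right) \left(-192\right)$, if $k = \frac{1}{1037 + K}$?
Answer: $\frac{140144736}{521} \approx 2.6899 \cdot 10^{5}$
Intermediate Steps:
$K = 5$ ($K = - \frac{\left(-19 + 14\right) 2}{2} = - \frac{\left(-5\right) 2}{2} = \left(- \frac{1}{2}\right) \left(-10\right) = 5$)
$k = \frac{1}{1042}$ ($k = \frac{1}{1037 + 5} = \frac{1}{1042} \approx 0.00095969$)
$\left(k - 1401\right) \left(-192\right) = \left(\frac{1}{1042} - 1401\right) \left(-192\right) = \left(- \frac{1459841}{1042}\right) \left(-192\right) = \frac{140144736}{521}$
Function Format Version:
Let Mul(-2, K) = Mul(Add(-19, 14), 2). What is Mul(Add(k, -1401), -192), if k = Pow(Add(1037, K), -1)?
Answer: Rational(140144736, 521) ≈ 2.6899e+5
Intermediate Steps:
K = 5 (K = Mul(Rational(-1, 2), Mul(Add(-19, 14), 2)) = Mul(Rational(-1, 2), Mul(-5, 2)) = Mul(Rational(-1, 2), -10) = 5)
k = Rational(1, 1042) (k = Pow(Add(1037, 5), -1) = Pow(1042, -1) = Rational(1, 1042) ≈ 0.00095969)
Mul(Add(k, -1401), -192) = Mul(Add(Rational(1, 1042), -1401), -192) = Mul(Rational(-1459841, 1042), -192) = Rational(140144736, 521)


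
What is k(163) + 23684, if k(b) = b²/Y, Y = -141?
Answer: 3312875/141 ≈ 23496.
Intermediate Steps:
k(b) = -b²/141 (k(b) = b²/(-141) = b²*(-1/141) = -b²/141)
k(163) + 23684 = -1/141*163² + 23684 = -1/141*26569 + 23684 = -26569/141 + 23684 = 3312875/141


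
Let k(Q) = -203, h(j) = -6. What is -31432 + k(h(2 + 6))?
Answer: -31635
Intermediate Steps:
-31432 + k(h(2 + 6)) = -31432 - 203 = -31635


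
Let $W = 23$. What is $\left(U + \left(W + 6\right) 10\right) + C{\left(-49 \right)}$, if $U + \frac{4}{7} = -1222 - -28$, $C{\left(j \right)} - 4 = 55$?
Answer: $- \frac{5919}{7} \approx -845.57$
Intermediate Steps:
$C{\left(j \right)} = 59$ ($C{\left(j \right)} = 4 + 55 = 59$)
$U = - \frac{8362}{7}$ ($U = - \frac{4}{7} - 1194 = - \frac{8362}{7} \approx -1194.6$)
$\left(U + \left(W + 6\right) 10\right) + C{\left(-49 \right)} = \left(- \frac{8362}{7} + \left(23 + 6\right) 10\right) + 59 = \left(- \frac{8362}{7} + 29 \cdot 10\right) + 59 = \left(- \frac{8362}{7} + 290\right) + 59 = - \frac{6332}{7} + 59 = - \frac{5919}{7}$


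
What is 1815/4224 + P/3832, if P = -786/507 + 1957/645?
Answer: 2874324613/6683314560 ≈ 0.43007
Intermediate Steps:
P = 161743/109005 (P = -786*1/507 + 1957*(1/645) = -262/169 + 1957/645 = 161743/109005 ≈ 1.4838)
1815/4224 + P/3832 = 1815/4224 + (161743/109005)/3832 = 1815*(1/4224) + (161743/109005)*(1/3832) = 55/128 + 161743/417707160 = 2874324613/6683314560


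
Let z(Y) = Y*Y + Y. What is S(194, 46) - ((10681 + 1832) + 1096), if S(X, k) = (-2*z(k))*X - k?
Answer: -852511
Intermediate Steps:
z(Y) = Y + Y² (z(Y) = Y² + Y = Y + Y²)
S(X, k) = -k - 2*X*k*(1 + k) (S(X, k) = (-2*k*(1 + k))*X - k = -2*X*k*(1 + k) - k = -k - 2*X*k*(1 + k))
S(194, 46) - ((10681 + 1832) + 1096) = 46*(-1 - 2*194*(1 + 46)) - ((10681 + 1832) + 1096) = 46*(-1 - 2*194*47) - (12513 + 1096) = 46*(-1 - 18236) - 1*13609 = 46*(-18237) - 13609 = -838902 - 13609 = -852511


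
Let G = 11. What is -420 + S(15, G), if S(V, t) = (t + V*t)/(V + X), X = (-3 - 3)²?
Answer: -21244/51 ≈ -416.55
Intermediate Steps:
X = 36 (X = (-6)² = 36)
S(V, t) = (t + V*t)/(36 + V) (S(V, t) = (t + V*t)/(V + 36) = (t + V*t)/(36 + V))
-420 + S(15, G) = -420 + 11*(1 + 15)/(36 + 15) = -420 + 11*16/51 = -420 + 11*(1/51)*16 = -420 + 176/51 = -21244/51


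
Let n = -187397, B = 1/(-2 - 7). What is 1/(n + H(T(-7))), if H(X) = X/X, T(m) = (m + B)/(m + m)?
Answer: -1/187396 ≈ -5.3363e-6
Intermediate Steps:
B = -⅑ (B = 1/(-9) = -⅑ ≈ -0.11111)
T(m) = (-⅑ + m)/(2*m) (T(m) = (m - ⅑)/(m + m) = (-⅑ + m)/((2*m)) = (-⅑ + m)*(1/(2*m)) = (-⅑ + m)/(2*m))
H(X) = 1
1/(n + H(T(-7))) = 1/(-187397 + 1) = 1/(-187396) = -1/187396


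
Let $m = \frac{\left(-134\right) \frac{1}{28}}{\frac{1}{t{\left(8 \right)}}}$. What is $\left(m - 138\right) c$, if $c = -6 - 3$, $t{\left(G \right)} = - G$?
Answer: $\frac{6282}{7} \approx 897.43$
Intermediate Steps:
$c = -9$ ($c = -6 - 3 = -9$)
$m = \frac{268}{7}$ ($m = \frac{\left(-134\right) \frac{1}{28}}{\frac{1}{\left(-1\right) 8}} = \frac{\left(-134\right) \frac{1}{28}}{\frac{1}{-8}} = - \frac{67}{14 \left(- \frac{1}{8}\right)} = \left(- \frac{67}{14}\right) \left(-8\right) = \frac{268}{7} \approx 38.286$)
$\left(m - 138\right) c = \left(\frac{268}{7} - 138\right) \left(-9\right) = \left(- \frac{698}{7}\right) \left(-9\right) = \frac{6282}{7}$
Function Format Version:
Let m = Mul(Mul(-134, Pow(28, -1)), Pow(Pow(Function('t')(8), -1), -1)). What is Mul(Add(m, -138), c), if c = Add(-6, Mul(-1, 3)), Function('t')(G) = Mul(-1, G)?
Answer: Rational(6282, 7) ≈ 897.43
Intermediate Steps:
c = -9 (c = Add(-6, -3) = -9)
m = Rational(268, 7) (m = Mul(Mul(-134, Pow(28, -1)), Pow(Pow(Mul(-1, 8), -1), -1)) = Mul(Mul(-134, Rational(1, 28)), Pow(Pow(-8, -1), -1)) = Mul(Rational(-67, 14), Pow(Rational(-1, 8), -1)) = Mul(Rational(-67, 14), -8) = Rational(268, 7) ≈ 38.286)
Mul(Add(m, -138), c) = Mul(Add(Rational(268, 7), -138), -9) = Mul(Rational(-698, 7), -9) = Rational(6282, 7)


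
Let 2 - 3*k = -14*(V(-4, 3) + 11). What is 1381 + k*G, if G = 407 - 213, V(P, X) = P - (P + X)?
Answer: 8753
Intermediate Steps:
V(P, X) = -X (V(P, X) = P + (-P - X) = -X)
k = 38 (k = ⅔ - (-14)*(-1*3 + 11)/3 = ⅔ - (-14)*(-3 + 11)/3 = ⅔ - (-14)*8/3 = ⅔ - ⅓*(-112) = ⅔ + 112/3 = 38)
G = 194
1381 + k*G = 1381 + 38*194 = 1381 + 7372 = 8753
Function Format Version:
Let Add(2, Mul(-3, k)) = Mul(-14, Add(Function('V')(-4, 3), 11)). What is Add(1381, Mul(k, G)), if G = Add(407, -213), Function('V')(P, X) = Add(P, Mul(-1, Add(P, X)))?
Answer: 8753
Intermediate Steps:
Function('V')(P, X) = Mul(-1, X) (Function('V')(P, X) = Add(P, Add(Mul(-1, P), Mul(-1, X))) = Mul(-1, X))
k = 38 (k = Add(Rational(2, 3), Mul(Rational(-1, 3), Mul(-14, Add(Mul(-1, 3), 11)))) = Add(Rational(2, 3), Mul(Rational(-1, 3), Mul(-14, Add(-3, 11)))) = Add(Rational(2, 3), Mul(Rational(-1, 3), Mul(-14, 8))) = Add(Rational(2, 3), Mul(Rational(-1, 3), -112)) = Add(Rational(2, 3), Rational(112, 3)) = 38)
G = 194
Add(1381, Mul(k, G)) = Add(1381, Mul(38, 194)) = Add(1381, 7372) = 8753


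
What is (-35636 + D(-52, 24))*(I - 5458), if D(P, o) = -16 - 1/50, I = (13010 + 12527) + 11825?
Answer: -28436051152/25 ≈ -1.1374e+9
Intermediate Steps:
I = 37362 (I = 25537 + 11825 = 37362)
D(P, o) = -801/50 (D(P, o) = -16 - 1*1/50 = -16 - 1/50 = -801/50)
(-35636 + D(-52, 24))*(I - 5458) = (-35636 - 801/50)*(37362 - 5458) = -1782601/50*31904 = -28436051152/25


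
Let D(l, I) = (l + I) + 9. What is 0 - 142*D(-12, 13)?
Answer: -1420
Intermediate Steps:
D(l, I) = 9 + I + l (D(l, I) = (I + l) + 9 = 9 + I + l)
0 - 142*D(-12, 13) = 0 - 142*(9 + 13 - 12) = 0 - 142*10 = 0 - 1420 = -1420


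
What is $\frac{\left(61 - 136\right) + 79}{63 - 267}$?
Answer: $- \frac{1}{51} \approx -0.019608$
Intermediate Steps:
$\frac{\left(61 - 136\right) + 79}{63 - 267} = \frac{-75 + 79}{-204} = 4 \left(- \frac{1}{204}\right) = - \frac{1}{51}$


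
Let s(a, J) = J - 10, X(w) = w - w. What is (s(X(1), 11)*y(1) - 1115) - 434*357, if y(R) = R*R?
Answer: -156052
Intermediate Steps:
X(w) = 0
y(R) = R**2
s(a, J) = -10 + J
(s(X(1), 11)*y(1) - 1115) - 434*357 = ((-10 + 11)*1**2 - 1115) - 434*357 = (1*1 - 1115) - 154938 = (1 - 1115) - 154938 = -1114 - 154938 = -156052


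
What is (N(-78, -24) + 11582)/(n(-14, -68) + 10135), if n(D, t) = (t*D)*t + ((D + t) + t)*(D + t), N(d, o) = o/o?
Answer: -11583/42301 ≈ -0.27382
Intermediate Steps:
N(d, o) = 1
n(D, t) = D*t² + (D + t)*(D + 2*t) (n(D, t) = (D*t)*t + (D + 2*t)*(D + t) = D*t² + (D + t)*(D + 2*t))
(N(-78, -24) + 11582)/(n(-14, -68) + 10135) = (1 + 11582)/(((-14)² + 2*(-68)² - 14*(-68)² + 3*(-14)*(-68)) + 10135) = 11583/((196 + 2*4624 - 14*4624 + 2856) + 10135) = 11583/((196 + 9248 - 64736 + 2856) + 10135) = 11583/(-52436 + 10135) = 11583/(-42301) = 11583*(-1/42301) = -11583/42301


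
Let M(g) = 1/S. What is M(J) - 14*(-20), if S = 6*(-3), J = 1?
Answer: 5039/18 ≈ 279.94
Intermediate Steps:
S = -18
M(g) = -1/18 (M(g) = 1/(-18) = -1/18)
M(J) - 14*(-20) = -1/18 - 14*(-20) = -1/18 + 280 = 5039/18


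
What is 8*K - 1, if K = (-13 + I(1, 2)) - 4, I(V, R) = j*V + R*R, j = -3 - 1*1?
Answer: -137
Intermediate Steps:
j = -4 (j = -3 - 1 = -4)
I(V, R) = R² - 4*V (I(V, R) = -4*V + R*R = -4*V + R² = R² - 4*V)
K = -17 (K = (-13 + (2² - 4*1)) - 4 = (-13 + (4 - 4)) - 4 = (-13 + 0) - 4 = -13 - 4 = -17)
8*K - 1 = 8*(-17) - 1 = -136 - 1 = -137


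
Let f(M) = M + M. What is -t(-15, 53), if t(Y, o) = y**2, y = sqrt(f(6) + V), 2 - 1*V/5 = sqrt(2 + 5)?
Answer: -22 + 5*sqrt(7) ≈ -8.7712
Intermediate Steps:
f(M) = 2*M
V = 10 - 5*sqrt(7) (V = 10 - 5*sqrt(2 + 5) = 10 - 5*sqrt(7) ≈ -3.2288)
y = sqrt(22 - 5*sqrt(7)) (y = sqrt(2*6 + (10 - 5*sqrt(7))) = sqrt(12 + (10 - 5*sqrt(7))) = sqrt(22 - 5*sqrt(7)) ≈ 2.9616)
t(Y, o) = 22 - 5*sqrt(7) (t(Y, o) = (sqrt(22 - 5*sqrt(7)))**2 = 22 - 5*sqrt(7))
-t(-15, 53) = -(22 - 5*sqrt(7)) = -22 + 5*sqrt(7)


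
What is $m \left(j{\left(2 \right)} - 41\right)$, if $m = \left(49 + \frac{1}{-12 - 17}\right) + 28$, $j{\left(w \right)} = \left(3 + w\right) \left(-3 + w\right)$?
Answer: $- \frac{102672}{29} \approx -3540.4$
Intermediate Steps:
$j{\left(w \right)} = \left(-3 + w\right) \left(3 + w\right)$
$m = \frac{2232}{29}$ ($m = \left(49 + \frac{1}{-29}\right) + 28 = \left(49 - \frac{1}{29}\right) + 28 = \frac{1420}{29} + 28 = \frac{2232}{29} \approx 76.966$)
$m \left(j{\left(2 \right)} - 41\right) = \frac{2232 \left(\left(-9 + 2^{2}\right) - 41\right)}{29} = \frac{2232 \left(\left(-9 + 4\right) - 41\right)}{29} = \frac{2232 \left(-5 - 41\right)}{29} = \frac{2232}{29} \left(-46\right) = - \frac{102672}{29}$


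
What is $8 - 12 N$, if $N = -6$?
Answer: $80$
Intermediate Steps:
$8 - 12 N = 8 - -72 = 8 + 72 = 80$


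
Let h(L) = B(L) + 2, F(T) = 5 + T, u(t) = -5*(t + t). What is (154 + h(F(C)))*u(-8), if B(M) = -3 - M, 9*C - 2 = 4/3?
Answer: 318880/27 ≈ 11810.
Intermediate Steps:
C = 10/27 (C = 2/9 + (4/3)/9 = 2/9 + (4*(⅓))/9 = 2/9 + (⅑)*(4/3) = 2/9 + 4/27 = 10/27 ≈ 0.37037)
u(t) = -10*t
h(L) = -1 - L (h(L) = (-3 - L) + 2 = -1 - L)
(154 + h(F(C)))*u(-8) = (154 + (-1 - (5 + 10/27)))*(-10*(-8)) = (154 + (-1 - 1*145/27))*80 = (154 + (-1 - 145/27))*80 = (154 - 172/27)*80 = (3986/27)*80 = 318880/27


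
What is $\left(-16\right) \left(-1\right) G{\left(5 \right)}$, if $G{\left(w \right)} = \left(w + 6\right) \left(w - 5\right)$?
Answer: $0$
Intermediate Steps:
$G{\left(w \right)} = \left(-5 + w\right) \left(6 + w\right)$ ($G{\left(w \right)} = \left(6 + w\right) \left(-5 + w\right) = \left(-5 + w\right) \left(6 + w\right)$)
$\left(-16\right) \left(-1\right) G{\left(5 \right)} = \left(-16\right) \left(-1\right) \left(-30 + 5 + 5^{2}\right) = 16 \left(-30 + 5 + 25\right) = 16 \cdot 0 = 0$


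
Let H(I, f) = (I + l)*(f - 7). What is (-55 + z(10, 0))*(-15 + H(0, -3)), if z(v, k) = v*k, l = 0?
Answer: 825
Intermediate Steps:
H(I, f) = I*(-7 + f) (H(I, f) = (I + 0)*(f - 7) = I*(-7 + f))
z(v, k) = k*v
(-55 + z(10, 0))*(-15 + H(0, -3)) = (-55 + 0*10)*(-15 + 0*(-7 - 3)) = (-55 + 0)*(-15 + 0*(-10)) = -55*(-15 + 0) = -55*(-15) = 825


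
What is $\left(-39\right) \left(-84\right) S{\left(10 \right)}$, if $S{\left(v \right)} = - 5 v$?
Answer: $-163800$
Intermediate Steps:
$\left(-39\right) \left(-84\right) S{\left(10 \right)} = \left(-39\right) \left(-84\right) \left(\left(-5\right) 10\right) = 3276 \left(-50\right) = -163800$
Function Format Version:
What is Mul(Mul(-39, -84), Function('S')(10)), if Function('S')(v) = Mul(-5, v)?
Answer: -163800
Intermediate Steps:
Mul(Mul(-39, -84), Function('S')(10)) = Mul(Mul(-39, -84), Mul(-5, 10)) = Mul(3276, -50) = -163800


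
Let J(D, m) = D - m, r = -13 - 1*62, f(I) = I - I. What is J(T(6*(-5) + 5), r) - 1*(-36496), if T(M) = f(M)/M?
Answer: 36571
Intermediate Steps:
f(I) = 0
T(M) = 0 (T(M) = 0/M = 0)
r = -75 (r = -13 - 62 = -75)
J(T(6*(-5) + 5), r) - 1*(-36496) = (0 - 1*(-75)) - 1*(-36496) = (0 + 75) + 36496 = 75 + 36496 = 36571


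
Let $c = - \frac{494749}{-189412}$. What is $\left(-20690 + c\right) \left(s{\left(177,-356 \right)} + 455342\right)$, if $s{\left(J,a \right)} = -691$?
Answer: $- \frac{1781522451208681}{189412} \approx -9.4055 \cdot 10^{9}$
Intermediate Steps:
$c = \frac{494749}{189412}$ ($c = \left(-494749\right) \left(- \frac{1}{189412}\right) = \frac{494749}{189412} \approx 2.612$)
$\left(-20690 + c\right) \left(s{\left(177,-356 \right)} + 455342\right) = \left(-20690 + \frac{494749}{189412}\right) \left(-691 + 455342\right) = \left(- \frac{3918439531}{189412}\right) 454651 = - \frac{1781522451208681}{189412}$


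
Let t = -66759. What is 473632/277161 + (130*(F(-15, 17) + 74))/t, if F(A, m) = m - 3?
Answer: 287358352/186898901 ≈ 1.5375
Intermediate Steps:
F(A, m) = -3 + m
473632/277161 + (130*(F(-15, 17) + 74))/t = 473632/277161 + (130*((-3 + 17) + 74))/(-66759) = 473632*(1/277161) + (130*(14 + 74))*(-1/66759) = 473632/277161 + (130*88)*(-1/66759) = 473632/277161 + 11440*(-1/66759) = 473632/277161 - 1040/6069 = 287358352/186898901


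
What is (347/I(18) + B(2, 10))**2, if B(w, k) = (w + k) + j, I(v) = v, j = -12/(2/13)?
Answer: 707281/324 ≈ 2183.0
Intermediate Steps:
j = -78 (j = -12/(2*(1/13)) = -12/2/13 = -12*13/2 = -78)
B(w, k) = -78 + k + w (B(w, k) = (w + k) - 78 = (k + w) - 78 = -78 + k + w)
(347/I(18) + B(2, 10))**2 = (347/18 + (-78 + 10 + 2))**2 = (347*(1/18) - 66)**2 = (347/18 - 66)**2 = (-841/18)**2 = 707281/324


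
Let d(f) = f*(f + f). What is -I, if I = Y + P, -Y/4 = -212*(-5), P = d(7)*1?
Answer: 4142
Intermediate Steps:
d(f) = 2*f**2 (d(f) = f*(2*f) = 2*f**2)
P = 98 (P = (2*7**2)*1 = (2*49)*1 = 98*1 = 98)
Y = -4240 (Y = -(-848)*(-5) = -4*1060 = -4240)
I = -4142 (I = -4240 + 98 = -4142)
-I = -1*(-4142) = 4142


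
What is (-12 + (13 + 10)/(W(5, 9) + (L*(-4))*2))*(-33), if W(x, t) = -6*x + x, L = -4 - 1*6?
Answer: 1911/5 ≈ 382.20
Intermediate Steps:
L = -10 (L = -4 - 6 = -10)
W(x, t) = -5*x
(-12 + (13 + 10)/(W(5, 9) + (L*(-4))*2))*(-33) = (-12 + (13 + 10)/(-5*5 - 10*(-4)*2))*(-33) = (-12 + 23/(-25 + 40*2))*(-33) = (-12 + 23/(-25 + 80))*(-33) = (-12 + 23/55)*(-33) = -637/55*(-33) = 1911/5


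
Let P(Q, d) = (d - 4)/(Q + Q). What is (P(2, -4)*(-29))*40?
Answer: 2320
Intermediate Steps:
P(Q, d) = (-4 + d)/(2*Q) (P(Q, d) = (-4 + d)/((2*Q)) = (-4 + d)*(1/(2*Q)) = (-4 + d)/(2*Q))
(P(2, -4)*(-29))*40 = (((½)*(-4 - 4)/2)*(-29))*40 = (((½)*(½)*(-8))*(-29))*40 = -2*(-29)*40 = 58*40 = 2320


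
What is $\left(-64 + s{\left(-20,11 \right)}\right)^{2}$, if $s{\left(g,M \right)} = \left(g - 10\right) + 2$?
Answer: $8464$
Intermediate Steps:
$s{\left(g,M \right)} = -8 + g$ ($s{\left(g,M \right)} = \left(-10 + g\right) + 2 = -8 + g$)
$\left(-64 + s{\left(-20,11 \right)}\right)^{2} = \left(-64 - 28\right)^{2} = \left(-92\right)^{2} = 8464$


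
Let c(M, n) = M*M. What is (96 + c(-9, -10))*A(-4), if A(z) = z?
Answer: -708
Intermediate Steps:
c(M, n) = M**2
(96 + c(-9, -10))*A(-4) = (96 + (-9)**2)*(-4) = (96 + 81)*(-4) = 177*(-4) = -708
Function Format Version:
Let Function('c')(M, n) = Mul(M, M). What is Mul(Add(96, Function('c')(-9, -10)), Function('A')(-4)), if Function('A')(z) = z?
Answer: -708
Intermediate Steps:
Function('c')(M, n) = Pow(M, 2)
Mul(Add(96, Function('c')(-9, -10)), Function('A')(-4)) = Mul(Add(96, Pow(-9, 2)), -4) = Mul(Add(96, 81), -4) = Mul(177, -4) = -708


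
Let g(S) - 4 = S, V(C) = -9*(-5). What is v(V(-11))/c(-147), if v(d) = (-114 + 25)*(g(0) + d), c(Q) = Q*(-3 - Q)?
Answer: 89/432 ≈ 0.20602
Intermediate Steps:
V(C) = 45
g(S) = 4 + S
v(d) = -356 - 89*d (v(d) = (-114 + 25)*((4 + 0) + d) = -89*(4 + d) = -356 - 89*d)
v(V(-11))/c(-147) = (-356 - 89*45)/((-1*(-147)*(3 - 147))) = (-356 - 4005)/((-1*(-147)*(-144))) = -4361/(-21168) = -4361*(-1/21168) = 89/432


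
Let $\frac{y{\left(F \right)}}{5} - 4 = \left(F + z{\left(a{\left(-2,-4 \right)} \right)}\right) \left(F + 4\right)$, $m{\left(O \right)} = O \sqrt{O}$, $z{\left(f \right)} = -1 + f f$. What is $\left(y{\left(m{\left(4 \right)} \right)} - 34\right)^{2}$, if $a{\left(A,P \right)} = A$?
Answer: $417316$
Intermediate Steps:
$z{\left(f \right)} = -1 + f^{2}$
$m{\left(O \right)} = O^{\frac{3}{2}}$
$y{\left(F \right)} = 20 + 5 \left(3 + F\right) \left(4 + F\right)$ ($y{\left(F \right)} = 20 + 5 \left(F - \left(1 - \left(-2\right)^{2}\right)\right) \left(F + 4\right) = 20 + 5 \left(F + \left(-1 + 4\right)\right) \left(4 + F\right) = 20 + 5 \left(F + 3\right) \left(4 + F\right) = 20 + 5 \left(3 + F\right) \left(4 + F\right)$)
$\left(y{\left(m{\left(4 \right)} \right)} - 34\right)^{2} = \left(\left(80 + 5 \left(4^{\frac{3}{2}}\right)^{2} + 35 \cdot 4^{\frac{3}{2}}\right) - 34\right)^{2} = \left(\left(80 + 5 \cdot 8^{2} + 35 \cdot 8\right) - 34\right)^{2} = \left(\left(80 + 5 \cdot 64 + 280\right) - 34\right)^{2} = \left(\left(80 + 320 + 280\right) - 34\right)^{2} = \left(680 - 34\right)^{2} = 646^{2} = 417316$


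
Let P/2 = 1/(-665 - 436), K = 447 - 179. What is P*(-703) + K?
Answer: 296474/1101 ≈ 269.28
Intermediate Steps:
K = 268
P = -2/1101 (P = 2/(-665 - 436) = 2/(-1101) = 2*(-1/1101) = -2/1101 ≈ -0.0018165)
P*(-703) + K = -2/1101*(-703) + 268 = 1406/1101 + 268 = 296474/1101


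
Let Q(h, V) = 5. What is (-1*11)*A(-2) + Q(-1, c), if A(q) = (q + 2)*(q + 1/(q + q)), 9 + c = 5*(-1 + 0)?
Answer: 5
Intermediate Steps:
c = -14 (c = -9 + 5*(-1 + 0) = -9 + 5*(-1) = -9 - 5 = -14)
A(q) = (2 + q)*(q + 1/(2*q))
(-1*11)*A(-2) + Q(-1, c) = (-1*11)*(1/2 + 1/(-2) + (-2)**2 + 2*(-2)) + 5 = -11*(1/2 - 1/2 + 4 - 4) + 5 = -11*0 + 5 = 0 + 5 = 5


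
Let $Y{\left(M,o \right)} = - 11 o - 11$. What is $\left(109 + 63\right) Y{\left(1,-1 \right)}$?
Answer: $0$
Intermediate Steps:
$Y{\left(M,o \right)} = -11 - 11 o$
$\left(109 + 63\right) Y{\left(1,-1 \right)} = \left(109 + 63\right) \left(-11 - -11\right) = 172 \left(-11 + 11\right) = 172 \cdot 0 = 0$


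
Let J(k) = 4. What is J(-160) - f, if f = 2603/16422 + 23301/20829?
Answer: 310449481/114017946 ≈ 2.7228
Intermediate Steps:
f = 145622303/114017946 (f = 2603*(1/16422) + 23301*(1/20829) = 2603/16422 + 7767/6943 = 145622303/114017946 ≈ 1.2772)
J(-160) - f = 4 - 1*145622303/114017946 = 4 - 145622303/114017946 = 310449481/114017946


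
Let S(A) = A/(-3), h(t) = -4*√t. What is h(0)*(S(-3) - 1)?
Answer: 0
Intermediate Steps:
S(A) = -A/3 (S(A) = A*(-⅓) = -A/3)
h(0)*(S(-3) - 1) = (-4*√0)*(-⅓*(-3) - 1) = (-4*0)*(1 - 1) = 0*0 = 0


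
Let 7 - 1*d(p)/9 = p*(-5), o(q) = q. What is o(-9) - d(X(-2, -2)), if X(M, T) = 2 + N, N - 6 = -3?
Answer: -297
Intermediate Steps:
N = 3 (N = 6 - 3 = 3)
X(M, T) = 5 (X(M, T) = 2 + 3 = 5)
d(p) = 63 + 45*p (d(p) = 63 - 9*p*(-5) = 63 - (-45)*p = 63 + 45*p)
o(-9) - d(X(-2, -2)) = -9 - (63 + 45*5) = -9 - (63 + 225) = -9 - 1*288 = -9 - 288 = -297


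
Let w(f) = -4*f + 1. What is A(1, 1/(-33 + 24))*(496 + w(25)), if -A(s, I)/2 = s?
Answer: -794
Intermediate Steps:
A(s, I) = -2*s
w(f) = 1 - 4*f
A(1, 1/(-33 + 24))*(496 + w(25)) = (-2*1)*(496 + (1 - 4*25)) = -2*(496 + (1 - 100)) = -2*(496 - 99) = -2*397 = -794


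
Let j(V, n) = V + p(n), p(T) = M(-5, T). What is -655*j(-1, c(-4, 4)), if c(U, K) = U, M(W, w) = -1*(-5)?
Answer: -2620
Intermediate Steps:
M(W, w) = 5
p(T) = 5
j(V, n) = 5 + V (j(V, n) = V + 5 = 5 + V)
-655*j(-1, c(-4, 4)) = -655*(5 - 1) = -655*4 = -2620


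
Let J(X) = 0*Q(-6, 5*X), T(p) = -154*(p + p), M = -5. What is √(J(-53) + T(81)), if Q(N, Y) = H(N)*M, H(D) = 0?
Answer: 18*I*√77 ≈ 157.95*I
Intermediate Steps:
Q(N, Y) = 0 (Q(N, Y) = 0*(-5) = 0)
T(p) = -308*p
J(X) = 0 (J(X) = 0*0 = 0)
√(J(-53) + T(81)) = √(0 - 308*81) = √(0 - 24948) = √(-24948) = 18*I*√77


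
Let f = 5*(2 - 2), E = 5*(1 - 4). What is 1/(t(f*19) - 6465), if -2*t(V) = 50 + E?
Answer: -2/12965 ≈ -0.00015426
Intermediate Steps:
E = -15 (E = 5*(-3) = -15)
f = 0 (f = 5*0 = 0)
t(V) = -35/2 (t(V) = -(50 - 15)/2 = -½*35 = -35/2)
1/(t(f*19) - 6465) = 1/(-35/2 - 6465) = 1/(-12965/2) = -2/12965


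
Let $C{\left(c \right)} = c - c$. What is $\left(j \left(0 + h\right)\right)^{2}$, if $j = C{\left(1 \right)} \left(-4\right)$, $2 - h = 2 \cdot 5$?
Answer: $0$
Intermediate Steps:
$C{\left(c \right)} = 0$
$h = -8$ ($h = 2 - 2 \cdot 5 = 2 - 10 = -8$)
$j = 0$ ($j = 0 \left(-4\right) = 0$)
$\left(j \left(0 + h\right)\right)^{2} = \left(0 \left(0 - 8\right)\right)^{2} = \left(0 \left(-8\right)\right)^{2} = 0^{2} = 0$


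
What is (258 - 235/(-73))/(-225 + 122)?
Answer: -19069/7519 ≈ -2.5361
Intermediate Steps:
(258 - 235/(-73))/(-225 + 122) = (258 - 235*(-1/73))/(-103) = (258 + 235/73)*(-1/103) = (19069/73)*(-1/103) = -19069/7519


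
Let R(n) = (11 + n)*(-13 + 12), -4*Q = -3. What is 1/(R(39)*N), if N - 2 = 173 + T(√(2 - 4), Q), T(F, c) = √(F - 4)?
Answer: -1/(8750 + 50*√(-4 + I*√2)) ≈ -0.00011404 + 1.3203e-6*I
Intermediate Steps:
Q = ¾ (Q = -¼*(-3) = ¾ ≈ 0.75000)
R(n) = -11 - n (R(n) = (11 + n)*(-1) = -11 - n)
T(F, c) = √(-4 + F)
N = 175 + √(-4 + I*√2) (N = 2 + (173 + √(-4 + √(2 - 4))) = 2 + (173 + √(-4 + √(-2))) = 2 + (173 + √(-4 + I*√2)) = 175 + √(-4 + I*√2) ≈ 175.35 + 2.0301*I)
1/(R(39)*N) = 1/((-11 - 1*39)*(175 + √(-4 + I*√2))) = 1/((-11 - 39)*(175 + √(-4 + I*√2))) = 1/(-50*(175 + √(-4 + I*√2))) = 1/(-8750 - 50*√(-4 + I*√2))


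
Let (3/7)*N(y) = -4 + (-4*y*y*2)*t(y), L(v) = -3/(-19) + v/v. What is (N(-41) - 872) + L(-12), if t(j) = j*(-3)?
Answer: -220046002/57 ≈ -3.8605e+6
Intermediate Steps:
L(v) = 22/19 (L(v) = -3*(-1/19) + 1 = 3/19 + 1 = 22/19)
t(j) = -3*j
N(y) = -28/3 + 56*y³ (N(y) = 7*(-4 + (-4*y*y*2)*(-3*y))/3 = 7*(-4 + (-4*y²*2)*(-3*y))/3 = 7*(-4 + (-8*y²)*(-3*y))/3 = 7*(-4 + 24*y³)/3 = -28/3 + 56*y³)
(N(-41) - 872) + L(-12) = ((-28/3 + 56*(-41)³) - 872) + 22/19 = ((-28/3 + 56*(-68921)) - 872) + 22/19 = ((-28/3 - 3859576) - 872) + 22/19 = (-11578756/3 - 872) + 22/19 = -11581372/3 + 22/19 = -220046002/57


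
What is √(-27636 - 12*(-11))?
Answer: 12*I*√191 ≈ 165.84*I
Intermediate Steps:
√(-27636 - 12*(-11)) = √(-27636 + 132) = √(-27504) = 12*I*√191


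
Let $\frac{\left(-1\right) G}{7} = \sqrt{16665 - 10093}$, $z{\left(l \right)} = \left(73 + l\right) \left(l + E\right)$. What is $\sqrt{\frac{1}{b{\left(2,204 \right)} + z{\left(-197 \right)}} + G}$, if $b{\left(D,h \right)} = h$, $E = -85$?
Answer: $\frac{\sqrt{977 - 481082616 \sqrt{1643}}}{5862} \approx 23.822 i$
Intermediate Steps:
$z{\left(l \right)} = \left(-85 + l\right) \left(73 + l\right)$ ($z{\left(l \right)} = \left(73 + l\right) \left(l - 85\right) = \left(73 + l\right) \left(-85 + l\right) = \left(-85 + l\right) \left(73 + l\right)$)
$G = - 14 \sqrt{1643}$ ($G = - 7 \sqrt{16665 - 10093} = - 7 \sqrt{6572} = - 7 \cdot 2 \sqrt{1643} = - 14 \sqrt{1643} \approx -567.47$)
$\sqrt{\frac{1}{b{\left(2,204 \right)} + z{\left(-197 \right)}} + G} = \sqrt{\frac{1}{204 - \left(3841 - 38809\right)} - 14 \sqrt{1643}} = \sqrt{\frac{1}{204 + \left(-6205 + 38809 + 2364\right)} - 14 \sqrt{1643}} = \sqrt{\frac{1}{204 + 34968} - 14 \sqrt{1643}} = \sqrt{\frac{1}{35172} - 14 \sqrt{1643}}$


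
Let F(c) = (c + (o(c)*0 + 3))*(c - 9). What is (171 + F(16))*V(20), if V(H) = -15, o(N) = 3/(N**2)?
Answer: -4560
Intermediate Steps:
o(N) = 3/N**2
F(c) = (-9 + c)*(3 + c) (F(c) = (c + ((3/c**2)*0 + 3))*(c - 9) = (c + (0 + 3))*(-9 + c) = (c + 3)*(-9 + c) = (3 + c)*(-9 + c) = (-9 + c)*(3 + c))
(171 + F(16))*V(20) = (171 + (-27 + 16**2 - 6*16))*(-15) = (171 + (-27 + 256 - 96))*(-15) = (171 + 133)*(-15) = 304*(-15) = -4560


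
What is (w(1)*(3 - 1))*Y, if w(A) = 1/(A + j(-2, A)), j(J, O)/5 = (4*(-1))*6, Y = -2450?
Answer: 700/17 ≈ 41.176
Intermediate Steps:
j(J, O) = -120 (j(J, O) = 5*((4*(-1))*6) = 5*(-4*6) = 5*(-24) = -120)
w(A) = 1/(-120 + A) (w(A) = 1/(A - 120) = 1/(-120 + A))
(w(1)*(3 - 1))*Y = ((3 - 1)/(-120 + 1))*(-2450) = (2/(-119))*(-2450) = -1/119*2*(-2450) = -2/119*(-2450) = 700/17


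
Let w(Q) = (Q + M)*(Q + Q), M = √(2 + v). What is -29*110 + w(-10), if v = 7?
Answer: -3050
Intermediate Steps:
M = 3 (M = √(2 + 7) = √9 = 3)
w(Q) = 2*Q*(3 + Q) (w(Q) = (Q + 3)*(Q + Q) = (3 + Q)*(2*Q) = 2*Q*(3 + Q))
-29*110 + w(-10) = -29*110 + 2*(-10)*(3 - 10) = -3190 + 2*(-10)*(-7) = -3190 + 140 = -3050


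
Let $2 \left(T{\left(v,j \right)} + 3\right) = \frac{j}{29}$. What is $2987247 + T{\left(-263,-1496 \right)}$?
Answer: $\frac{86629328}{29} \approx 2.9872 \cdot 10^{6}$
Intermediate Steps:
$T{\left(v,j \right)} = -3 + \frac{j}{58}$ ($T{\left(v,j \right)} = -3 + \frac{j \frac{1}{29}}{2} = -3 + \frac{\frac{1}{29} j}{2} = -3 + \frac{j}{58}$)
$2987247 + T{\left(-263,-1496 \right)} = 2987247 + \left(-3 + \frac{1}{58} \left(-1496\right)\right) = 2987247 - \frac{835}{29} = \frac{86629328}{29}$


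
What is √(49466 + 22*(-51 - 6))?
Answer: 2*√12053 ≈ 219.57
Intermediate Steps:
√(49466 + 22*(-51 - 6)) = √(49466 + 22*(-57)) = √(49466 - 1254) = √48212 = 2*√12053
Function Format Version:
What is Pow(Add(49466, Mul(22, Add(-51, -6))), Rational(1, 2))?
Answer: Mul(2, Pow(12053, Rational(1, 2))) ≈ 219.57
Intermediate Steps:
Pow(Add(49466, Mul(22, Add(-51, -6))), Rational(1, 2)) = Pow(Add(49466, Mul(22, -57)), Rational(1, 2)) = Pow(Add(49466, -1254), Rational(1, 2)) = Pow(48212, Rational(1, 2)) = Mul(2, Pow(12053, Rational(1, 2)))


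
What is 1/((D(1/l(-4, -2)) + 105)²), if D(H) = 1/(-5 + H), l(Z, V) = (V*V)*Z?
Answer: 6561/72063121 ≈ 9.1045e-5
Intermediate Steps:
l(Z, V) = Z*V² (l(Z, V) = V²*Z = Z*V²)
1/((D(1/l(-4, -2)) + 105)²) = 1/((1/(-5 + 1/(-4*(-2)²)) + 105)²) = 1/((1/(-5 + 1/(-4*4)) + 105)²) = 1/((1/(-5 + 1/(-16)) + 105)²) = 1/((1/(-5 - 1/16) + 105)²) = 1/((1/(-81/16) + 105)²) = 1/((-16/81 + 105)²) = 1/((8489/81)²) = 1/(72063121/6561) = 6561/72063121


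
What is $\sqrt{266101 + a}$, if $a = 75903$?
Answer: $2 \sqrt{85501} \approx 584.81$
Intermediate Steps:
$\sqrt{266101 + a} = \sqrt{266101 + 75903} = \sqrt{342004} = 2 \sqrt{85501}$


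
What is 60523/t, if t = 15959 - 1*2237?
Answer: 60523/13722 ≈ 4.4107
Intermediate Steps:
t = 13722 (t = 15959 - 2237 = 13722)
60523/t = 60523/13722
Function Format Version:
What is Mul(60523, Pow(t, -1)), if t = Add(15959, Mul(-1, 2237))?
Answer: Rational(60523, 13722) ≈ 4.4107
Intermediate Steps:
t = 13722 (t = Add(15959, -2237) = 13722)
Mul(60523, Pow(t, -1)) = Mul(60523, Pow(13722, -1)) = Mul(60523, Rational(1, 13722)) = Rational(60523, 13722)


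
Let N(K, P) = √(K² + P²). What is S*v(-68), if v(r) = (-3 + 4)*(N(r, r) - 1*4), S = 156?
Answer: -624 + 10608*√2 ≈ 14378.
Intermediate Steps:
v(r) = -4 + √2*√(r²) (v(r) = (-3 + 4)*(√(r² + r²) - 1*4) = 1*(√(2*r²) - 4) = 1*(√2*√(r²) - 4) = 1*(-4 + √2*√(r²)) = -4 + √2*√(r²))
S*v(-68) = 156*(-4 + √2*√((-68)²)) = 156*(-4 + √2*√4624) = 156*(-4 + √2*68) = 156*(-4 + 68*√2) = -624 + 10608*√2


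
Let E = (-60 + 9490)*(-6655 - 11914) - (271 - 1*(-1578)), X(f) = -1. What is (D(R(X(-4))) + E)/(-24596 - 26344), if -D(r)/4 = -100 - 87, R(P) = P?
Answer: 175106771/50940 ≈ 3437.5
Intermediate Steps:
D(r) = 748 (D(r) = -4*(-100 - 87) = -4*(-187) = 748)
E = -175107519 (E = 9430*(-18569) - (271 + 1578) = -175105670 - 1*1849 = -175105670 - 1849 = -175107519)
(D(R(X(-4))) + E)/(-24596 - 26344) = (748 - 175107519)/(-24596 - 26344) = -175106771/(-50940) = -175106771*(-1/50940) = 175106771/50940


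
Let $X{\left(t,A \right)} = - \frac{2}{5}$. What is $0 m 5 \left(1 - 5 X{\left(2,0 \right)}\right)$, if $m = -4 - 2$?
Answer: $0$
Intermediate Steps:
$X{\left(t,A \right)} = - \frac{2}{5}$ ($X{\left(t,A \right)} = \left(-2\right) \frac{1}{5} = - \frac{2}{5}$)
$m = -6$
$0 m 5 \left(1 - 5 X{\left(2,0 \right)}\right) = 0 \left(-6\right) 5 \left(1 - -2\right) = 0 \cdot 5 \left(1 + 2\right) = 0 \cdot 3 = 0$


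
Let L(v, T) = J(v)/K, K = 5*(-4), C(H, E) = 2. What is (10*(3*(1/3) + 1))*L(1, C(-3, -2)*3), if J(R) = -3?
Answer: 3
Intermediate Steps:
K = -20
L(v, T) = 3/20 (L(v, T) = -3/(-20) = -3*(-1/20) = 3/20)
(10*(3*(1/3) + 1))*L(1, C(-3, -2)*3) = (10*(3*(1/3) + 1))*(3/20) = (10*(3*(1*(⅓)) + 1))*(3/20) = (10*(3*(⅓) + 1))*(3/20) = (10*(1 + 1))*(3/20) = (10*2)*(3/20) = 20*(3/20) = 3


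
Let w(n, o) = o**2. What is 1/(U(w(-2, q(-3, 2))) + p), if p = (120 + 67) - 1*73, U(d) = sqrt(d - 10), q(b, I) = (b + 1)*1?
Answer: 19/2167 - I*sqrt(6)/13002 ≈ 0.0087679 - 0.00018839*I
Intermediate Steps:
q(b, I) = 1 + b (q(b, I) = (1 + b)*1 = 1 + b)
U(d) = sqrt(-10 + d)
p = 114 (p = 187 - 73 = 114)
1/(U(w(-2, q(-3, 2))) + p) = 1/(sqrt(-10 + (1 - 3)**2) + 114) = 1/(sqrt(-10 + (-2)**2) + 114) = 1/(sqrt(-10 + 4) + 114) = 1/(sqrt(-6) + 114) = 1/(I*sqrt(6) + 114) = 1/(114 + I*sqrt(6))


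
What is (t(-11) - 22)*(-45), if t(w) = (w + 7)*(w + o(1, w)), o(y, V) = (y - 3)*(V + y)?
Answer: 2610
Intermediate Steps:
o(y, V) = (-3 + y)*(V + y)
t(w) = (-2 - w)*(7 + w) (t(w) = (w + 7)*(w + (1**2 - 3*w - 3*1 + w*1)) = (7 + w)*(w + (1 - 3*w - 3 + w)) = (7 + w)*(w + (-2 - 2*w)) = (7 + w)*(-2 - w) = (-2 - w)*(7 + w))
(t(-11) - 22)*(-45) = ((-14 - 1*(-11)**2 - 9*(-11)) - 22)*(-45) = ((-14 - 1*121 + 99) - 22)*(-45) = ((-14 - 121 + 99) - 22)*(-45) = (-36 - 22)*(-45) = -58*(-45) = 2610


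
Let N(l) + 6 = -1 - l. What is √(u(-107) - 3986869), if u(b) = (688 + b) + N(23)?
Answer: I*√3986318 ≈ 1996.6*I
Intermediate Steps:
N(l) = -7 - l (N(l) = -6 + (-1 - l) = -7 - l)
u(b) = 658 + b (u(b) = (688 + b) + (-7 - 1*23) = (688 + b) + (-7 - 23) = (688 + b) - 30 = 658 + b)
√(u(-107) - 3986869) = √((658 - 107) - 3986869) = √(551 - 3986869) = √(-3986318) = I*√3986318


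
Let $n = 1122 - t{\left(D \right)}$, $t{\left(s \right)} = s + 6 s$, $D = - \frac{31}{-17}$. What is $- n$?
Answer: $- \frac{18857}{17} \approx -1109.2$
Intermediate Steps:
$D = \frac{31}{17}$ ($D = \left(-31\right) \left(- \frac{1}{17}\right) = \frac{31}{17} \approx 1.8235$)
$t{\left(s \right)} = 7 s$
$n = \frac{18857}{17}$ ($n = 1122 - 7 \cdot \frac{31}{17} = 1122 - \frac{217}{17} = \frac{18857}{17} \approx 1109.2$)
$- n = \left(-1\right) \frac{18857}{17} = - \frac{18857}{17}$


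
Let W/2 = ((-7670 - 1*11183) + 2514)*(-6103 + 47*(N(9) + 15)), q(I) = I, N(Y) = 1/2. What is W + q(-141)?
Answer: 175627770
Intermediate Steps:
N(Y) = ½
W = 175627911 (W = 2*(((-7670 - 1*11183) + 2514)*(-6103 + 47*(½ + 15))) = 2*(((-7670 - 11183) + 2514)*(-6103 + 47*(31/2))) = 2*((-18853 + 2514)*(-6103 + 1457/2)) = 2*(-16339*(-10749/2)) = 2*(175627911/2) = 175627911)
W + q(-141) = 175627911 - 141 = 175627770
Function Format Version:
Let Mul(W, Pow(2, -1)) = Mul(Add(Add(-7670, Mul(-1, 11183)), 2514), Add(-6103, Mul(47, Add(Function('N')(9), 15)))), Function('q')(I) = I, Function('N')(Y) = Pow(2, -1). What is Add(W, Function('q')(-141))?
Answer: 175627770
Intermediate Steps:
Function('N')(Y) = Rational(1, 2)
W = 175627911 (W = Mul(2, Mul(Add(Add(-7670, Mul(-1, 11183)), 2514), Add(-6103, Mul(47, Add(Rational(1, 2), 15))))) = Mul(2, Mul(Add(Add(-7670, -11183), 2514), Add(-6103, Mul(47, Rational(31, 2))))) = Mul(2, Mul(Add(-18853, 2514), Add(-6103, Rational(1457, 2)))) = Mul(2, Mul(-16339, Rational(-10749, 2))) = Mul(2, Rational(175627911, 2)) = 175627911)
Add(W, Function('q')(-141)) = Add(175627911, -141) = 175627770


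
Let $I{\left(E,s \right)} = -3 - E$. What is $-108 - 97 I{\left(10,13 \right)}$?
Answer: $1153$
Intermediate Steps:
$-108 - 97 I{\left(10,13 \right)} = -108 - 97 \left(-3 - 10\right) = -108 - -1261 = -108 + 1261 = 1153$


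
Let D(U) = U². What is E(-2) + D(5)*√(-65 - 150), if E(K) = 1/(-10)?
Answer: -⅒ + 25*I*√215 ≈ -0.1 + 366.57*I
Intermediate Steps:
E(K) = -⅒
E(-2) + D(5)*√(-65 - 150) = -⅒ + 5²*√(-65 - 150) = -⅒ + 25*√(-215) = -⅒ + 25*(I*√215) = -⅒ + 25*I*√215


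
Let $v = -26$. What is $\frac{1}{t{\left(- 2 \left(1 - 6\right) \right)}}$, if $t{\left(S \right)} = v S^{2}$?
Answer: $- \frac{1}{2600} \approx -0.00038462$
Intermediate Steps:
$t{\left(S \right)} = - 26 S^{2}$
$\frac{1}{t{\left(- 2 \left(1 - 6\right) \right)}} = \frac{1}{\left(-26\right) \left(- 2 \left(1 - 6\right)\right)^{2}} = \frac{1}{\left(-26\right) \left(\left(-2\right) \left(-5\right)\right)^{2}} = \frac{1}{\left(-26\right) 10^{2}} = \frac{1}{\left(-26\right) 100} = \frac{1}{-2600} = - \frac{1}{2600}$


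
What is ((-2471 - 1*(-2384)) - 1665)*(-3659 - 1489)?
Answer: 9019296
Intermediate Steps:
((-2471 - 1*(-2384)) - 1665)*(-3659 - 1489) = ((-2471 + 2384) - 1665)*(-5148) = (-87 - 1665)*(-5148) = -1752*(-5148) = 9019296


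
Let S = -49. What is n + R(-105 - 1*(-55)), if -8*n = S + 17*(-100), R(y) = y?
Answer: 1349/8 ≈ 168.63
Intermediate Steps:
n = 1749/8 (n = -(-49 + 17*(-100))/8 = -(-49 - 1700)/8 = -1/8*(-1749) = 1749/8 ≈ 218.63)
n + R(-105 - 1*(-55)) = 1749/8 + (-105 - 1*(-55)) = 1749/8 + (-105 + 55) = 1749/8 - 50 = 1349/8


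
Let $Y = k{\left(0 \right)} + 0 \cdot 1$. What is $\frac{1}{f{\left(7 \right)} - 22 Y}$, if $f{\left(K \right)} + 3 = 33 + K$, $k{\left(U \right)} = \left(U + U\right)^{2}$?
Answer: $\frac{1}{37} \approx 0.027027$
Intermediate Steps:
$k{\left(U \right)} = 4 U^{2}$ ($k{\left(U \right)} = \left(2 U\right)^{2} = 4 U^{2}$)
$f{\left(K \right)} = 30 + K$ ($f{\left(K \right)} = -3 + \left(33 + K\right) = 30 + K$)
$Y = 0$ ($Y = 4 \cdot 0^{2} + 0 \cdot 1 = 4 \cdot 0 + 0 = 0 + 0 = 0$)
$\frac{1}{f{\left(7 \right)} - 22 Y} = \frac{1}{\left(30 + 7\right) - 0} = \frac{1}{37 + 0} = \frac{1}{37}$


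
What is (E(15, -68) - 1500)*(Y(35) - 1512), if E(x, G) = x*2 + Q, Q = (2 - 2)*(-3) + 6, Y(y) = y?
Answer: 2162328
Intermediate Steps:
Q = 6 (Q = 0*(-3) + 6 = 0 + 6 = 6)
E(x, G) = 6 + 2*x (E(x, G) = x*2 + 6 = 2*x + 6 = 6 + 2*x)
(E(15, -68) - 1500)*(Y(35) - 1512) = ((6 + 2*15) - 1500)*(35 - 1512) = ((6 + 30) - 1500)*(-1477) = (36 - 1500)*(-1477) = -1464*(-1477) = 2162328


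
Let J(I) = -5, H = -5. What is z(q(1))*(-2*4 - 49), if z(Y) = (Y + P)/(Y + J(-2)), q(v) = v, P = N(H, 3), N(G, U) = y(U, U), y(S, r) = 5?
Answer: 171/2 ≈ 85.500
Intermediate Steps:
N(G, U) = 5
P = 5
z(Y) = (5 + Y)/(-5 + Y) (z(Y) = (Y + 5)/(Y - 5) = (5 + Y)/(-5 + Y))
z(q(1))*(-2*4 - 49) = ((5 + 1)/(-5 + 1))*(-2*4 - 49) = (6/(-4))*(-8 - 49) = -1/4*6*(-57) = -3/2*(-57) = 171/2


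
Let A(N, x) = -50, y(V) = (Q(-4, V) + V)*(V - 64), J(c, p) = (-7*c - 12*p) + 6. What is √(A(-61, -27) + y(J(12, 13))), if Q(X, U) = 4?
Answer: 3*√7610 ≈ 261.71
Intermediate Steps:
J(c, p) = 6 - 12*p - 7*c (J(c, p) = (-12*p - 7*c) + 6 = 6 - 12*p - 7*c)
y(V) = (-64 + V)*(4 + V) (y(V) = (4 + V)*(V - 64) = (4 + V)*(-64 + V) = (-64 + V)*(4 + V))
√(A(-61, -27) + y(J(12, 13))) = √(-50 + (-256 + (6 - 12*13 - 7*12)² - 60*(6 - 12*13 - 7*12))) = √(-50 + (-256 + (6 - 156 - 84)² - 60*(6 - 156 - 84))) = √(-50 + (-256 + (-234)² - 60*(-234))) = √(-50 + (-256 + 54756 + 14040)) = √(-50 + 68540) = √68490 = 3*√7610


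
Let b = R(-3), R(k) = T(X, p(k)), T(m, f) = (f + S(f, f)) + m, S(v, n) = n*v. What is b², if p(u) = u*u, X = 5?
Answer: 9025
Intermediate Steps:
p(u) = u²
T(m, f) = f + m + f² (T(m, f) = (f + f*f) + m = (f + f²) + m = f + m + f²)
R(k) = 5 + k² + k⁴ (R(k) = k² + 5 + (k²)² = k² + 5 + k⁴ = 5 + k² + k⁴)
b = 95 (b = 5 + (-3)² + (-3)⁴ = 5 + 9 + 81 = 95)
b² = 95² = 9025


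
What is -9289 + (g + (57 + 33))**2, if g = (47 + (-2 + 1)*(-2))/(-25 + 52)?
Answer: -626240/729 ≈ -859.04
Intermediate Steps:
g = 49/27 (g = (47 - 1*(-2))/27 = (47 + 2)*(1/27) = 49*(1/27) = 49/27 ≈ 1.8148)
-9289 + (g + (57 + 33))**2 = -9289 + (49/27 + (57 + 33))**2 = -9289 + (49/27 + 90)**2 = -9289 + (2479/27)**2 = -9289 + 6145441/729 = -626240/729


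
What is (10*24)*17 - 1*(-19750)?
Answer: 23830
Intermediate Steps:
(10*24)*17 - 1*(-19750) = 240*17 + 19750 = 4080 + 19750 = 23830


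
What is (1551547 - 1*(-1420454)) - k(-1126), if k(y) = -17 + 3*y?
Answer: 2975396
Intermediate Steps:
(1551547 - 1*(-1420454)) - k(-1126) = (1551547 - 1*(-1420454)) - (-17 + 3*(-1126)) = (1551547 + 1420454) - (-17 - 3378) = 2972001 - 1*(-3395) = 2972001 + 3395 = 2975396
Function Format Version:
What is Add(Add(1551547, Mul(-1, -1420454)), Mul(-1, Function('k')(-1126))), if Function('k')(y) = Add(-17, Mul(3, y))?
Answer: 2975396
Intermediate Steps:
Add(Add(1551547, Mul(-1, -1420454)), Mul(-1, Function('k')(-1126))) = Add(Add(1551547, Mul(-1, -1420454)), Mul(-1, Add(-17, Mul(3, -1126)))) = Add(Add(1551547, 1420454), Mul(-1, Add(-17, -3378))) = Add(2972001, Mul(-1, -3395)) = Add(2972001, 3395) = 2975396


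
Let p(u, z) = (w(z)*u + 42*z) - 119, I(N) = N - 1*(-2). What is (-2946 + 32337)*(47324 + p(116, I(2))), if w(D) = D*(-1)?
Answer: 1378702419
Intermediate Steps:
w(D) = -D
I(N) = 2 + N (I(N) = N + 2 = 2 + N)
p(u, z) = -119 + 42*z - u*z (p(u, z) = ((-z)*u + 42*z) - 119 = (-u*z + 42*z) - 119 = (42*z - u*z) - 119 = -119 + 42*z - u*z)
(-2946 + 32337)*(47324 + p(116, I(2))) = (-2946 + 32337)*(47324 + (-119 + 42*(2 + 2) - 1*116*(2 + 2))) = 29391*(47324 + (-119 + 42*4 - 1*116*4)) = 29391*(47324 + (-119 + 168 - 464)) = 29391*(47324 - 415) = 29391*46909 = 1378702419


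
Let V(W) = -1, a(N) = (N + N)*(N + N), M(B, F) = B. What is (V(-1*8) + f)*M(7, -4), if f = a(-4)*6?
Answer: 2681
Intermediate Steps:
a(N) = 4*N² (a(N) = (2*N)*(2*N) = 4*N²)
f = 384 (f = (4*(-4)²)*6 = (4*16)*6 = 64*6 = 384)
(V(-1*8) + f)*M(7, -4) = (-1 + 384)*7 = 383*7 = 2681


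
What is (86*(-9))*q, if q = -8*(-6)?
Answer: -37152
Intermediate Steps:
q = 48
(86*(-9))*q = (86*(-9))*48 = -774*48 = -37152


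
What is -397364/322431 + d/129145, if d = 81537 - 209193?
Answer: -92477825516/41640351495 ≈ -2.2209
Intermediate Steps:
d = -127656
-397364/322431 + d/129145 = -397364/322431 - 127656/129145 = -92477825516/41640351495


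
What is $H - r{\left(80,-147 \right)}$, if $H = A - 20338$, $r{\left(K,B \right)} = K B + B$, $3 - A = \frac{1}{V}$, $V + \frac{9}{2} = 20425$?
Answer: $- \frac{344207950}{40841} \approx -8428.0$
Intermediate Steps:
$V = \frac{40841}{2}$ ($V = - \frac{9}{2} + 20425 = \frac{40841}{2} \approx 20421.0$)
$A = \frac{122521}{40841}$ ($A = 3 - \frac{1}{\frac{40841}{2}} = 3 - \frac{2}{40841} = \frac{122521}{40841} \approx 3.0$)
$r{\left(K,B \right)} = B + B K$ ($r{\left(K,B \right)} = B K + B = B + B K$)
$H = - \frac{830501737}{40841}$ ($H = \frac{122521}{40841} - 20338 = - \frac{830501737}{40841} \approx -20335.0$)
$H - r{\left(80,-147 \right)} = - \frac{830501737}{40841} - - 147 \left(1 + 80\right) = - \frac{830501737}{40841} - \left(-147\right) 81 = - \frac{830501737}{40841} - -11907 = - \frac{830501737}{40841} + 11907 = - \frac{344207950}{40841}$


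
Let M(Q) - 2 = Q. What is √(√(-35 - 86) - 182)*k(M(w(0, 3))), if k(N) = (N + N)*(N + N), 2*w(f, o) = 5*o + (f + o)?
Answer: 484*√(-182 + 11*I) ≈ 197.23 + 6532.5*I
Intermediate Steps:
w(f, o) = f/2 + 3*o (w(f, o) = (5*o + (f + o))/2 = (f + 6*o)/2 = f/2 + 3*o)
M(Q) = 2 + Q
k(N) = 4*N² (k(N) = (2*N)*(2*N) = 4*N²)
√(√(-35 - 86) - 182)*k(M(w(0, 3))) = √(√(-35 - 86) - 182)*(4*(2 + ((½)*0 + 3*3))²) = √(√(-121) - 182)*(4*(2 + (0 + 9))²) = √(11*I - 182)*(4*(2 + 9)²) = √(-182 + 11*I)*(4*11²) = √(-182 + 11*I)*(4*121) = √(-182 + 11*I)*484 = 484*√(-182 + 11*I)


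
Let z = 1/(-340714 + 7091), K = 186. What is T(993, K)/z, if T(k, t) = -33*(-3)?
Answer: -33028677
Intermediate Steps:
T(k, t) = 99
z = -1/333623 (z = 1/(-333623) = -1/333623 ≈ -2.9974e-6)
T(993, K)/z = 99/(-1/333623) = 99*(-333623) = -33028677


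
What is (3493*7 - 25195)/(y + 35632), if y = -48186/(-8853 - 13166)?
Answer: -8191068/392314597 ≈ -0.020879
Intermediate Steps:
y = 48186/22019 (y = -48186/(-22019) = -48186*(-1/22019) = 48186/22019 ≈ 2.1884)
(3493*7 - 25195)/(y + 35632) = (3493*7 - 25195)/(48186/22019 + 35632) = (24451 - 25195)/(784629194/22019) = -744*22019/784629194 = -8191068/392314597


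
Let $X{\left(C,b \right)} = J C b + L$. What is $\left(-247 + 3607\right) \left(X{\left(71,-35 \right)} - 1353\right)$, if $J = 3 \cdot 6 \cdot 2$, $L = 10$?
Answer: $-305098080$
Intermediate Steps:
$J = 36$ ($J = 18 \cdot 2 = 36$)
$X{\left(C,b \right)} = 10 + 36 C b$ ($X{\left(C,b \right)} = 36 C b + 10 = 10 + 36 C b$)
$\left(-247 + 3607\right) \left(X{\left(71,-35 \right)} - 1353\right) = \left(-247 + 3607\right) \left(\left(10 + 36 \cdot 71 \left(-35\right)\right) - 1353\right) = 3360 \left(\left(10 - 89460\right) - 1353\right) = 3360 \left(-89450 - 1353\right) = 3360 \left(-90803\right) = -305098080$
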